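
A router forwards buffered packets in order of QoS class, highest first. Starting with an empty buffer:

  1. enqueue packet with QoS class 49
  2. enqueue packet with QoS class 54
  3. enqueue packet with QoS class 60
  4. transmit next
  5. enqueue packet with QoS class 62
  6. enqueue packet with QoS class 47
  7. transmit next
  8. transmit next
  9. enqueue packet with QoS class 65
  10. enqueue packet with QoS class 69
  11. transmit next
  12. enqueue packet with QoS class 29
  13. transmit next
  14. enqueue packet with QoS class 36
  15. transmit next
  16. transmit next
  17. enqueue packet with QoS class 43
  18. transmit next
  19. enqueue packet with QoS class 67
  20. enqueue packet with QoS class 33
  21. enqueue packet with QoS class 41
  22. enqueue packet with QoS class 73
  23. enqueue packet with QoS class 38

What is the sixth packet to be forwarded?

insert 49 → {49}
insert 54 → {54, 49}
insert 60 → {60, 54, 49}
transmit next → 60; now {54, 49}
insert 62 → {62, 54, 49}
insert 47 → {62, 54, 49, 47}
transmit next → 62; now {54, 49, 47}
transmit next → 54; now {49, 47}
insert 65 → {65, 49, 47}
insert 69 → {69, 65, 49, 47}
transmit next → 69; now {65, 49, 47}
insert 29 → {65, 49, 47, 29}
transmit next → 65; now {49, 47, 29}
insert 36 → {49, 47, 36, 29}
transmit next → 49; now {47, 36, 29}
transmit next → 47; now {36, 29}
insert 43 → {43, 36, 29}
transmit next → 43; now {36, 29}
insert 67 → {67, 36, 29}
insert 33 → {67, 36, 33, 29}
insert 41 → {67, 41, 36, 33, 29}
insert 73 → {73, 67, 41, 36, 33, 29}
insert 38 → {73, 67, 41, 38, 36, 33, 29}

49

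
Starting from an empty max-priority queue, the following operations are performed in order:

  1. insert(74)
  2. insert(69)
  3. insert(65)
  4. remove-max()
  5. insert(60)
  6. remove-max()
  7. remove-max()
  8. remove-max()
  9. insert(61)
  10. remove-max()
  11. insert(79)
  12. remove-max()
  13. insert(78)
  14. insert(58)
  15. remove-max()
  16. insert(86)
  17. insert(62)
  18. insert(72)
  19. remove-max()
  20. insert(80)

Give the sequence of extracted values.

insert 74 → {74}
insert 69 → {74, 69}
insert 65 → {74, 69, 65}
remove-max → 74; now {69, 65}
insert 60 → {69, 65, 60}
remove-max → 69; now {65, 60}
remove-max → 65; now {60}
remove-max → 60; now {}
insert 61 → {61}
remove-max → 61; now {}
insert 79 → {79}
remove-max → 79; now {}
insert 78 → {78}
insert 58 → {78, 58}
remove-max → 78; now {58}
insert 86 → {86, 58}
insert 62 → {86, 62, 58}
insert 72 → {86, 72, 62, 58}
remove-max → 86; now {72, 62, 58}
insert 80 → {80, 72, 62, 58}

74 → 69 → 65 → 60 → 61 → 79 → 78 → 86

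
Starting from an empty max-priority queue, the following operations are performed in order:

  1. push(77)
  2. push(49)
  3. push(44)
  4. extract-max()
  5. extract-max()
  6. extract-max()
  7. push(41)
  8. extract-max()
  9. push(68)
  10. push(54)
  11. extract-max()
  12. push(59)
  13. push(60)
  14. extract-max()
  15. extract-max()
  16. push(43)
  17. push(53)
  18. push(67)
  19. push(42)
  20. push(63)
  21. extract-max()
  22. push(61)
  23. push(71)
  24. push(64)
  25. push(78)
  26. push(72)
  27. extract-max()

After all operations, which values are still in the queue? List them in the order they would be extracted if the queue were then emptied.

[72, 71, 64, 63, 61, 54, 53, 43, 42]

insert 77 → {77}
insert 49 → {77, 49}
insert 44 → {77, 49, 44}
extract-max → 77; now {49, 44}
extract-max → 49; now {44}
extract-max → 44; now {}
insert 41 → {41}
extract-max → 41; now {}
insert 68 → {68}
insert 54 → {68, 54}
extract-max → 68; now {54}
insert 59 → {59, 54}
insert 60 → {60, 59, 54}
extract-max → 60; now {59, 54}
extract-max → 59; now {54}
insert 43 → {54, 43}
insert 53 → {54, 53, 43}
insert 67 → {67, 54, 53, 43}
insert 42 → {67, 54, 53, 43, 42}
insert 63 → {67, 63, 54, 53, 43, 42}
extract-max → 67; now {63, 54, 53, 43, 42}
insert 61 → {63, 61, 54, 53, 43, 42}
insert 71 → {71, 63, 61, 54, 53, 43, 42}
insert 64 → {71, 64, 63, 61, 54, 53, 43, 42}
insert 78 → {78, 71, 64, 63, 61, 54, 53, 43, 42}
insert 72 → {78, 72, 71, 64, 63, 61, 54, 53, 43, 42}
extract-max → 78; now {72, 71, 64, 63, 61, 54, 53, 43, 42}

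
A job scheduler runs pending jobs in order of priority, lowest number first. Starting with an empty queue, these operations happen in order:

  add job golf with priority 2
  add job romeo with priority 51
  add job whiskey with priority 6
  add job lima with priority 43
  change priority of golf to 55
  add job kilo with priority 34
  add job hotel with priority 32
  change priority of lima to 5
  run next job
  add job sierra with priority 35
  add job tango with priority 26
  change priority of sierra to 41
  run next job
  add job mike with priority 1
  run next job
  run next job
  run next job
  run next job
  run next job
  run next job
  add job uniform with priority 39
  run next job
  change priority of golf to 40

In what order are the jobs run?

add golf (priority 2) → {golf:2}
add romeo (priority 51) → {golf:2, romeo:51}
add whiskey (priority 6) → {golf:2, whiskey:6, romeo:51}
add lima (priority 43) → {golf:2, whiskey:6, lima:43, romeo:51}
update golf to priority 55 → {whiskey:6, lima:43, romeo:51, golf:55}
add kilo (priority 34) → {whiskey:6, kilo:34, lima:43, romeo:51, golf:55}
add hotel (priority 32) → {whiskey:6, hotel:32, kilo:34, lima:43, romeo:51, golf:55}
update lima to priority 5 → {lima:5, whiskey:6, hotel:32, kilo:34, romeo:51, golf:55}
run next job → lima; now {whiskey:6, hotel:32, kilo:34, romeo:51, golf:55}
add sierra (priority 35) → {whiskey:6, hotel:32, kilo:34, sierra:35, romeo:51, golf:55}
add tango (priority 26) → {whiskey:6, tango:26, hotel:32, kilo:34, sierra:35, romeo:51, golf:55}
update sierra to priority 41 → {whiskey:6, tango:26, hotel:32, kilo:34, sierra:41, romeo:51, golf:55}
run next job → whiskey; now {tango:26, hotel:32, kilo:34, sierra:41, romeo:51, golf:55}
add mike (priority 1) → {mike:1, tango:26, hotel:32, kilo:34, sierra:41, romeo:51, golf:55}
run next job → mike; now {tango:26, hotel:32, kilo:34, sierra:41, romeo:51, golf:55}
run next job → tango; now {hotel:32, kilo:34, sierra:41, romeo:51, golf:55}
run next job → hotel; now {kilo:34, sierra:41, romeo:51, golf:55}
run next job → kilo; now {sierra:41, romeo:51, golf:55}
run next job → sierra; now {romeo:51, golf:55}
run next job → romeo; now {golf:55}
add uniform (priority 39) → {uniform:39, golf:55}
run next job → uniform; now {golf:55}
update golf to priority 40 → {golf:40}

lima → whiskey → mike → tango → hotel → kilo → sierra → romeo → uniform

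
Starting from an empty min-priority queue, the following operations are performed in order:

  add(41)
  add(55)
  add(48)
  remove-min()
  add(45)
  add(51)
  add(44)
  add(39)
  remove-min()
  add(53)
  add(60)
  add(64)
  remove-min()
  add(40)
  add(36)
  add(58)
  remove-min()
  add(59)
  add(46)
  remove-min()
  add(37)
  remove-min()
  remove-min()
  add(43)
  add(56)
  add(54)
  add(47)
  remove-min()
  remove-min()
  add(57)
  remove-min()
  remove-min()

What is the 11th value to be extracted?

48

insert 41 → {41}
insert 55 → {41, 55}
insert 48 → {41, 48, 55}
remove-min → 41; now {48, 55}
insert 45 → {45, 48, 55}
insert 51 → {45, 48, 51, 55}
insert 44 → {44, 45, 48, 51, 55}
insert 39 → {39, 44, 45, 48, 51, 55}
remove-min → 39; now {44, 45, 48, 51, 55}
insert 53 → {44, 45, 48, 51, 53, 55}
insert 60 → {44, 45, 48, 51, 53, 55, 60}
insert 64 → {44, 45, 48, 51, 53, 55, 60, 64}
remove-min → 44; now {45, 48, 51, 53, 55, 60, 64}
insert 40 → {40, 45, 48, 51, 53, 55, 60, 64}
insert 36 → {36, 40, 45, 48, 51, 53, 55, 60, 64}
insert 58 → {36, 40, 45, 48, 51, 53, 55, 58, 60, 64}
remove-min → 36; now {40, 45, 48, 51, 53, 55, 58, 60, 64}
insert 59 → {40, 45, 48, 51, 53, 55, 58, 59, 60, 64}
insert 46 → {40, 45, 46, 48, 51, 53, 55, 58, 59, 60, 64}
remove-min → 40; now {45, 46, 48, 51, 53, 55, 58, 59, 60, 64}
insert 37 → {37, 45, 46, 48, 51, 53, 55, 58, 59, 60, 64}
remove-min → 37; now {45, 46, 48, 51, 53, 55, 58, 59, 60, 64}
remove-min → 45; now {46, 48, 51, 53, 55, 58, 59, 60, 64}
insert 43 → {43, 46, 48, 51, 53, 55, 58, 59, 60, 64}
insert 56 → {43, 46, 48, 51, 53, 55, 56, 58, 59, 60, 64}
insert 54 → {43, 46, 48, 51, 53, 54, 55, 56, 58, 59, 60, 64}
insert 47 → {43, 46, 47, 48, 51, 53, 54, 55, 56, 58, 59, 60, 64}
remove-min → 43; now {46, 47, 48, 51, 53, 54, 55, 56, 58, 59, 60, 64}
remove-min → 46; now {47, 48, 51, 53, 54, 55, 56, 58, 59, 60, 64}
insert 57 → {47, 48, 51, 53, 54, 55, 56, 57, 58, 59, 60, 64}
remove-min → 47; now {48, 51, 53, 54, 55, 56, 57, 58, 59, 60, 64}
remove-min → 48; now {51, 53, 54, 55, 56, 57, 58, 59, 60, 64}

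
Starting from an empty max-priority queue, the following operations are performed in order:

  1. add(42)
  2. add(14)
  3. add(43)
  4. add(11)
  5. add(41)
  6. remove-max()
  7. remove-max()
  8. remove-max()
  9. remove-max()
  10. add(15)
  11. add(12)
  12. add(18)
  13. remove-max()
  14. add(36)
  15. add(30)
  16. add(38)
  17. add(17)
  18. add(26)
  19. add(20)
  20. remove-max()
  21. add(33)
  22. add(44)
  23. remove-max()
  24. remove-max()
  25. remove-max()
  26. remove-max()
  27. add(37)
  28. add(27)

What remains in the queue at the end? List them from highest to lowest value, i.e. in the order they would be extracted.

[37, 27, 26, 20, 17, 15, 12, 11]

insert 42 → {42}
insert 14 → {42, 14}
insert 43 → {43, 42, 14}
insert 11 → {43, 42, 14, 11}
insert 41 → {43, 42, 41, 14, 11}
remove-max → 43; now {42, 41, 14, 11}
remove-max → 42; now {41, 14, 11}
remove-max → 41; now {14, 11}
remove-max → 14; now {11}
insert 15 → {15, 11}
insert 12 → {15, 12, 11}
insert 18 → {18, 15, 12, 11}
remove-max → 18; now {15, 12, 11}
insert 36 → {36, 15, 12, 11}
insert 30 → {36, 30, 15, 12, 11}
insert 38 → {38, 36, 30, 15, 12, 11}
insert 17 → {38, 36, 30, 17, 15, 12, 11}
insert 26 → {38, 36, 30, 26, 17, 15, 12, 11}
insert 20 → {38, 36, 30, 26, 20, 17, 15, 12, 11}
remove-max → 38; now {36, 30, 26, 20, 17, 15, 12, 11}
insert 33 → {36, 33, 30, 26, 20, 17, 15, 12, 11}
insert 44 → {44, 36, 33, 30, 26, 20, 17, 15, 12, 11}
remove-max → 44; now {36, 33, 30, 26, 20, 17, 15, 12, 11}
remove-max → 36; now {33, 30, 26, 20, 17, 15, 12, 11}
remove-max → 33; now {30, 26, 20, 17, 15, 12, 11}
remove-max → 30; now {26, 20, 17, 15, 12, 11}
insert 37 → {37, 26, 20, 17, 15, 12, 11}
insert 27 → {37, 27, 26, 20, 17, 15, 12, 11}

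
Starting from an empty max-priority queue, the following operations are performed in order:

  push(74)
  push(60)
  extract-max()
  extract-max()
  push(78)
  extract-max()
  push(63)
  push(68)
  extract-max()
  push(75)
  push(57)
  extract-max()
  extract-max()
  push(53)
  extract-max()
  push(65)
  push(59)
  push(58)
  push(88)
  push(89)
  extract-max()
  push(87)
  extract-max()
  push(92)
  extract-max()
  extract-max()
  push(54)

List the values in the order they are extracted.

insert 74 → {74}
insert 60 → {74, 60}
extract-max → 74; now {60}
extract-max → 60; now {}
insert 78 → {78}
extract-max → 78; now {}
insert 63 → {63}
insert 68 → {68, 63}
extract-max → 68; now {63}
insert 75 → {75, 63}
insert 57 → {75, 63, 57}
extract-max → 75; now {63, 57}
extract-max → 63; now {57}
insert 53 → {57, 53}
extract-max → 57; now {53}
insert 65 → {65, 53}
insert 59 → {65, 59, 53}
insert 58 → {65, 59, 58, 53}
insert 88 → {88, 65, 59, 58, 53}
insert 89 → {89, 88, 65, 59, 58, 53}
extract-max → 89; now {88, 65, 59, 58, 53}
insert 87 → {88, 87, 65, 59, 58, 53}
extract-max → 88; now {87, 65, 59, 58, 53}
insert 92 → {92, 87, 65, 59, 58, 53}
extract-max → 92; now {87, 65, 59, 58, 53}
extract-max → 87; now {65, 59, 58, 53}
insert 54 → {65, 59, 58, 54, 53}

[74, 60, 78, 68, 75, 63, 57, 89, 88, 92, 87]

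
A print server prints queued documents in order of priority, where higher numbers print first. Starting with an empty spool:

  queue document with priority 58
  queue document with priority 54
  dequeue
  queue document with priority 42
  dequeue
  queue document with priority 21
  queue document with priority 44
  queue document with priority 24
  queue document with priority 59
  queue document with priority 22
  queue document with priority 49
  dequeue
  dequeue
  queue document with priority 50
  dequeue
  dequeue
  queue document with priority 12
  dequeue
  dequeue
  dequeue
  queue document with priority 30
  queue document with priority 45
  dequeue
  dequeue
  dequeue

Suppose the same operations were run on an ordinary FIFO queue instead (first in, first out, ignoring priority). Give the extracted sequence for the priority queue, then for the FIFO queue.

priority queue: 58, 54, 59, 49, 50, 44, 42, 24, 22, 45, 30, 21; FIFO queue: [58, 54, 42, 21, 44, 24, 59, 22, 49, 50, 12, 30]

insert 58 → {58}
insert 54 → {58, 54}
dequeue → 58; now {54}
insert 42 → {54, 42}
dequeue → 54; now {42}
insert 21 → {42, 21}
insert 44 → {44, 42, 21}
insert 24 → {44, 42, 24, 21}
insert 59 → {59, 44, 42, 24, 21}
insert 22 → {59, 44, 42, 24, 22, 21}
insert 49 → {59, 49, 44, 42, 24, 22, 21}
dequeue → 59; now {49, 44, 42, 24, 22, 21}
dequeue → 49; now {44, 42, 24, 22, 21}
insert 50 → {50, 44, 42, 24, 22, 21}
dequeue → 50; now {44, 42, 24, 22, 21}
dequeue → 44; now {42, 24, 22, 21}
insert 12 → {42, 24, 22, 21, 12}
dequeue → 42; now {24, 22, 21, 12}
dequeue → 24; now {22, 21, 12}
dequeue → 22; now {21, 12}
insert 30 → {30, 21, 12}
insert 45 → {45, 30, 21, 12}
dequeue → 45; now {30, 21, 12}
dequeue → 30; now {21, 12}
dequeue → 21; now {12}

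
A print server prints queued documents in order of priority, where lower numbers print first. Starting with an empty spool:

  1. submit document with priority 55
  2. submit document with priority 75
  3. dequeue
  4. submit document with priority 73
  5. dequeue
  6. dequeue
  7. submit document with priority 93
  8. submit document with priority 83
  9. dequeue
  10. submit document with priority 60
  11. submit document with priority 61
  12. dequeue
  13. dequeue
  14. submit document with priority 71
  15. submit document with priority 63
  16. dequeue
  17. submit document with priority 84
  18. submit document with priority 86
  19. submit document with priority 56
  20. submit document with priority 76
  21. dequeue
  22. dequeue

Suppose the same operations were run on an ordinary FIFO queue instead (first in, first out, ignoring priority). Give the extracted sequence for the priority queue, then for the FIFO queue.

insert 55 → {55}
insert 75 → {55, 75}
dequeue → 55; now {75}
insert 73 → {73, 75}
dequeue → 73; now {75}
dequeue → 75; now {}
insert 93 → {93}
insert 83 → {83, 93}
dequeue → 83; now {93}
insert 60 → {60, 93}
insert 61 → {60, 61, 93}
dequeue → 60; now {61, 93}
dequeue → 61; now {93}
insert 71 → {71, 93}
insert 63 → {63, 71, 93}
dequeue → 63; now {71, 93}
insert 84 → {71, 84, 93}
insert 86 → {71, 84, 86, 93}
insert 56 → {56, 71, 84, 86, 93}
insert 76 → {56, 71, 76, 84, 86, 93}
dequeue → 56; now {71, 76, 84, 86, 93}
dequeue → 71; now {76, 84, 86, 93}

priority queue: 55 → 73 → 75 → 83 → 60 → 61 → 63 → 56 → 71; FIFO queue: [55, 75, 73, 93, 83, 60, 61, 71, 63]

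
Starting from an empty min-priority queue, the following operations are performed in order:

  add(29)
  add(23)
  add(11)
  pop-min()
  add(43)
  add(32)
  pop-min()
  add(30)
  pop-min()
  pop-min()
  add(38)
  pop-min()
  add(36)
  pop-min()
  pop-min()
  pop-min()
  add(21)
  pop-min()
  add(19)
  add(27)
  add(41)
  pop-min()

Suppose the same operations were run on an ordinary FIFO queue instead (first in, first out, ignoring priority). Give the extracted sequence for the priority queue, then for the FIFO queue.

priority queue: 11, 23, 29, 30, 32, 36, 38, 43, 21, 19; FIFO queue: 29, 23, 11, 43, 32, 30, 38, 36, 21, 19

insert 29 → {29}
insert 23 → {23, 29}
insert 11 → {11, 23, 29}
pop-min → 11; now {23, 29}
insert 43 → {23, 29, 43}
insert 32 → {23, 29, 32, 43}
pop-min → 23; now {29, 32, 43}
insert 30 → {29, 30, 32, 43}
pop-min → 29; now {30, 32, 43}
pop-min → 30; now {32, 43}
insert 38 → {32, 38, 43}
pop-min → 32; now {38, 43}
insert 36 → {36, 38, 43}
pop-min → 36; now {38, 43}
pop-min → 38; now {43}
pop-min → 43; now {}
insert 21 → {21}
pop-min → 21; now {}
insert 19 → {19}
insert 27 → {19, 27}
insert 41 → {19, 27, 41}
pop-min → 19; now {27, 41}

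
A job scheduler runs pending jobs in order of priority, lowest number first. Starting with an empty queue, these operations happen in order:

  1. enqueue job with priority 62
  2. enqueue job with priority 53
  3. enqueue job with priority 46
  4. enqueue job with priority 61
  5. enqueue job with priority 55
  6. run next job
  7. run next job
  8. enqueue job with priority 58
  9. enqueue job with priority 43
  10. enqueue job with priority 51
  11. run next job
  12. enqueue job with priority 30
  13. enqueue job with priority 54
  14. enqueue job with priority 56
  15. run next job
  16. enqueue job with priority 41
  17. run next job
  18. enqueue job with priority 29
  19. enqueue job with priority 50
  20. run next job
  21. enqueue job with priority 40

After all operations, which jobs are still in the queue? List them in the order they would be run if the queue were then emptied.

40, 50, 51, 54, 55, 56, 58, 61, 62

insert 62 → {62}
insert 53 → {53, 62}
insert 46 → {46, 53, 62}
insert 61 → {46, 53, 61, 62}
insert 55 → {46, 53, 55, 61, 62}
run next job → 46; now {53, 55, 61, 62}
run next job → 53; now {55, 61, 62}
insert 58 → {55, 58, 61, 62}
insert 43 → {43, 55, 58, 61, 62}
insert 51 → {43, 51, 55, 58, 61, 62}
run next job → 43; now {51, 55, 58, 61, 62}
insert 30 → {30, 51, 55, 58, 61, 62}
insert 54 → {30, 51, 54, 55, 58, 61, 62}
insert 56 → {30, 51, 54, 55, 56, 58, 61, 62}
run next job → 30; now {51, 54, 55, 56, 58, 61, 62}
insert 41 → {41, 51, 54, 55, 56, 58, 61, 62}
run next job → 41; now {51, 54, 55, 56, 58, 61, 62}
insert 29 → {29, 51, 54, 55, 56, 58, 61, 62}
insert 50 → {29, 50, 51, 54, 55, 56, 58, 61, 62}
run next job → 29; now {50, 51, 54, 55, 56, 58, 61, 62}
insert 40 → {40, 50, 51, 54, 55, 56, 58, 61, 62}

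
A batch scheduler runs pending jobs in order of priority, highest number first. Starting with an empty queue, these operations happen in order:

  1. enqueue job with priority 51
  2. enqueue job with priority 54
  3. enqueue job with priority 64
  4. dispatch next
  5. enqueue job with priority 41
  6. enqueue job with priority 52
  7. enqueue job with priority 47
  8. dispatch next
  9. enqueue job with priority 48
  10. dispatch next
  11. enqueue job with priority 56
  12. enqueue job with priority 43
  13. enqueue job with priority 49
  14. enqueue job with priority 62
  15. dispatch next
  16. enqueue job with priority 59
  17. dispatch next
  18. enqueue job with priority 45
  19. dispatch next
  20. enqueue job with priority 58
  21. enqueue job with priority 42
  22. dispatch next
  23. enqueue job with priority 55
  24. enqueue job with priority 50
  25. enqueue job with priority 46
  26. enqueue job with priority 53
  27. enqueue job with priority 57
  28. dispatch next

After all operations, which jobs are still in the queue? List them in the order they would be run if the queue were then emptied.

insert 51 → {51}
insert 54 → {54, 51}
insert 64 → {64, 54, 51}
dispatch next → 64; now {54, 51}
insert 41 → {54, 51, 41}
insert 52 → {54, 52, 51, 41}
insert 47 → {54, 52, 51, 47, 41}
dispatch next → 54; now {52, 51, 47, 41}
insert 48 → {52, 51, 48, 47, 41}
dispatch next → 52; now {51, 48, 47, 41}
insert 56 → {56, 51, 48, 47, 41}
insert 43 → {56, 51, 48, 47, 43, 41}
insert 49 → {56, 51, 49, 48, 47, 43, 41}
insert 62 → {62, 56, 51, 49, 48, 47, 43, 41}
dispatch next → 62; now {56, 51, 49, 48, 47, 43, 41}
insert 59 → {59, 56, 51, 49, 48, 47, 43, 41}
dispatch next → 59; now {56, 51, 49, 48, 47, 43, 41}
insert 45 → {56, 51, 49, 48, 47, 45, 43, 41}
dispatch next → 56; now {51, 49, 48, 47, 45, 43, 41}
insert 58 → {58, 51, 49, 48, 47, 45, 43, 41}
insert 42 → {58, 51, 49, 48, 47, 45, 43, 42, 41}
dispatch next → 58; now {51, 49, 48, 47, 45, 43, 42, 41}
insert 55 → {55, 51, 49, 48, 47, 45, 43, 42, 41}
insert 50 → {55, 51, 50, 49, 48, 47, 45, 43, 42, 41}
insert 46 → {55, 51, 50, 49, 48, 47, 46, 45, 43, 42, 41}
insert 53 → {55, 53, 51, 50, 49, 48, 47, 46, 45, 43, 42, 41}
insert 57 → {57, 55, 53, 51, 50, 49, 48, 47, 46, 45, 43, 42, 41}
dispatch next → 57; now {55, 53, 51, 50, 49, 48, 47, 46, 45, 43, 42, 41}

55, 53, 51, 50, 49, 48, 47, 46, 45, 43, 42, 41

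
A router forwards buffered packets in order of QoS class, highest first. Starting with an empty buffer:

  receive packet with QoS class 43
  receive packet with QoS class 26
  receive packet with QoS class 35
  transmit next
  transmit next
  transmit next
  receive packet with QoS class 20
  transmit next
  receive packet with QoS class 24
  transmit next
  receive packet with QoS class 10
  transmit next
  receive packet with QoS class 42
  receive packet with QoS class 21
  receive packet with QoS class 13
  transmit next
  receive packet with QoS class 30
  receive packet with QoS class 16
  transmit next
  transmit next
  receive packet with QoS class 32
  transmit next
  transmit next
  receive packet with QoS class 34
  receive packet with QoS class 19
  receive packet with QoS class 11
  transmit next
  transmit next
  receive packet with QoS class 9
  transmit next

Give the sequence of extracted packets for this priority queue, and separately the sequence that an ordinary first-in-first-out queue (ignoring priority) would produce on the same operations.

priority queue: 43 → 35 → 26 → 20 → 24 → 10 → 42 → 30 → 21 → 32 → 16 → 34 → 19 → 13; FIFO queue: 43, 26, 35, 20, 24, 10, 42, 21, 13, 30, 16, 32, 34, 19

insert 43 → {43}
insert 26 → {43, 26}
insert 35 → {43, 35, 26}
transmit next → 43; now {35, 26}
transmit next → 35; now {26}
transmit next → 26; now {}
insert 20 → {20}
transmit next → 20; now {}
insert 24 → {24}
transmit next → 24; now {}
insert 10 → {10}
transmit next → 10; now {}
insert 42 → {42}
insert 21 → {42, 21}
insert 13 → {42, 21, 13}
transmit next → 42; now {21, 13}
insert 30 → {30, 21, 13}
insert 16 → {30, 21, 16, 13}
transmit next → 30; now {21, 16, 13}
transmit next → 21; now {16, 13}
insert 32 → {32, 16, 13}
transmit next → 32; now {16, 13}
transmit next → 16; now {13}
insert 34 → {34, 13}
insert 19 → {34, 19, 13}
insert 11 → {34, 19, 13, 11}
transmit next → 34; now {19, 13, 11}
transmit next → 19; now {13, 11}
insert 9 → {13, 11, 9}
transmit next → 13; now {11, 9}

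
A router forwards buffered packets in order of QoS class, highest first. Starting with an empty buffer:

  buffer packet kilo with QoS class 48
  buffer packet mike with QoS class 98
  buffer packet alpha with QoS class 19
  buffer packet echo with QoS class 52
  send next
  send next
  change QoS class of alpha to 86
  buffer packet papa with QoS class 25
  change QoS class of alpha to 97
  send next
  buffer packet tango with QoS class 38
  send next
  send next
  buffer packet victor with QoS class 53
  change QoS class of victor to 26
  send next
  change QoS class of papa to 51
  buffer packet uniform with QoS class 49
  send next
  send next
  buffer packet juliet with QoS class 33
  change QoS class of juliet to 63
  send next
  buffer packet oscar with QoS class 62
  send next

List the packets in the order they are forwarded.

add kilo (QoS class 48) → {kilo:48}
add mike (QoS class 98) → {mike:98, kilo:48}
add alpha (QoS class 19) → {mike:98, kilo:48, alpha:19}
add echo (QoS class 52) → {mike:98, echo:52, kilo:48, alpha:19}
send next → mike; now {echo:52, kilo:48, alpha:19}
send next → echo; now {kilo:48, alpha:19}
update alpha to QoS class 86 → {alpha:86, kilo:48}
add papa (QoS class 25) → {alpha:86, kilo:48, papa:25}
update alpha to QoS class 97 → {alpha:97, kilo:48, papa:25}
send next → alpha; now {kilo:48, papa:25}
add tango (QoS class 38) → {kilo:48, tango:38, papa:25}
send next → kilo; now {tango:38, papa:25}
send next → tango; now {papa:25}
add victor (QoS class 53) → {victor:53, papa:25}
update victor to QoS class 26 → {victor:26, papa:25}
send next → victor; now {papa:25}
update papa to QoS class 51 → {papa:51}
add uniform (QoS class 49) → {papa:51, uniform:49}
send next → papa; now {uniform:49}
send next → uniform; now {}
add juliet (QoS class 33) → {juliet:33}
update juliet to QoS class 63 → {juliet:63}
send next → juliet; now {}
add oscar (QoS class 62) → {oscar:62}
send next → oscar; now {}

mike, echo, alpha, kilo, tango, victor, papa, uniform, juliet, oscar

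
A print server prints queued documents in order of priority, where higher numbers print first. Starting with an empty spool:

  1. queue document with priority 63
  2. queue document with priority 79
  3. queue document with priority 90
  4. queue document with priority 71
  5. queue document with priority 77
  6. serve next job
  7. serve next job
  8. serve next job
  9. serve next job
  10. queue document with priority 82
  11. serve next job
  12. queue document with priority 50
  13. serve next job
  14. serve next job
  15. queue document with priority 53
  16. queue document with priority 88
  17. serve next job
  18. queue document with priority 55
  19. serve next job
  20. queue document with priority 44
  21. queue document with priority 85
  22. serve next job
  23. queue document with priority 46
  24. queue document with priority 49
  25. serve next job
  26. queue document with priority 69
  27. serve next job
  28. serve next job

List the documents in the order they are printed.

insert 63 → {63}
insert 79 → {79, 63}
insert 90 → {90, 79, 63}
insert 71 → {90, 79, 71, 63}
insert 77 → {90, 79, 77, 71, 63}
serve next job → 90; now {79, 77, 71, 63}
serve next job → 79; now {77, 71, 63}
serve next job → 77; now {71, 63}
serve next job → 71; now {63}
insert 82 → {82, 63}
serve next job → 82; now {63}
insert 50 → {63, 50}
serve next job → 63; now {50}
serve next job → 50; now {}
insert 53 → {53}
insert 88 → {88, 53}
serve next job → 88; now {53}
insert 55 → {55, 53}
serve next job → 55; now {53}
insert 44 → {53, 44}
insert 85 → {85, 53, 44}
serve next job → 85; now {53, 44}
insert 46 → {53, 46, 44}
insert 49 → {53, 49, 46, 44}
serve next job → 53; now {49, 46, 44}
insert 69 → {69, 49, 46, 44}
serve next job → 69; now {49, 46, 44}
serve next job → 49; now {46, 44}

90, 79, 77, 71, 82, 63, 50, 88, 55, 85, 53, 69, 49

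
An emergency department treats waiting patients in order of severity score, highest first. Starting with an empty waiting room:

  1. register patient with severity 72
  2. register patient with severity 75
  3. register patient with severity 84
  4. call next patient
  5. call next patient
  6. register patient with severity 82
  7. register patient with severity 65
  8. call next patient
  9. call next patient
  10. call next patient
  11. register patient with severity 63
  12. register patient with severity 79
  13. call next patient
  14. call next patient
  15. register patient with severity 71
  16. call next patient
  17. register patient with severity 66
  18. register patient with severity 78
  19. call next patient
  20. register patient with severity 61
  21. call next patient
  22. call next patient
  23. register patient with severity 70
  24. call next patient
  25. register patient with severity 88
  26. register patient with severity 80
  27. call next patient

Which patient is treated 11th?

61

insert 72 → {72}
insert 75 → {75, 72}
insert 84 → {84, 75, 72}
call next patient → 84; now {75, 72}
call next patient → 75; now {72}
insert 82 → {82, 72}
insert 65 → {82, 72, 65}
call next patient → 82; now {72, 65}
call next patient → 72; now {65}
call next patient → 65; now {}
insert 63 → {63}
insert 79 → {79, 63}
call next patient → 79; now {63}
call next patient → 63; now {}
insert 71 → {71}
call next patient → 71; now {}
insert 66 → {66}
insert 78 → {78, 66}
call next patient → 78; now {66}
insert 61 → {66, 61}
call next patient → 66; now {61}
call next patient → 61; now {}
insert 70 → {70}
call next patient → 70; now {}
insert 88 → {88}
insert 80 → {88, 80}
call next patient → 88; now {80}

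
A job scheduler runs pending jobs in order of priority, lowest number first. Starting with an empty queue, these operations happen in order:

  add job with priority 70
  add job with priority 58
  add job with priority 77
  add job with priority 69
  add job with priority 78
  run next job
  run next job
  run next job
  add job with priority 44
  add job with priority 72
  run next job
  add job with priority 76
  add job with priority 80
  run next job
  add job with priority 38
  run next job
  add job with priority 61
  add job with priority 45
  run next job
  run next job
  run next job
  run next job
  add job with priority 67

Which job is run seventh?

insert 70 → {70}
insert 58 → {58, 70}
insert 77 → {58, 70, 77}
insert 69 → {58, 69, 70, 77}
insert 78 → {58, 69, 70, 77, 78}
run next job → 58; now {69, 70, 77, 78}
run next job → 69; now {70, 77, 78}
run next job → 70; now {77, 78}
insert 44 → {44, 77, 78}
insert 72 → {44, 72, 77, 78}
run next job → 44; now {72, 77, 78}
insert 76 → {72, 76, 77, 78}
insert 80 → {72, 76, 77, 78, 80}
run next job → 72; now {76, 77, 78, 80}
insert 38 → {38, 76, 77, 78, 80}
run next job → 38; now {76, 77, 78, 80}
insert 61 → {61, 76, 77, 78, 80}
insert 45 → {45, 61, 76, 77, 78, 80}
run next job → 45; now {61, 76, 77, 78, 80}
run next job → 61; now {76, 77, 78, 80}
run next job → 76; now {77, 78, 80}
run next job → 77; now {78, 80}
insert 67 → {67, 78, 80}

45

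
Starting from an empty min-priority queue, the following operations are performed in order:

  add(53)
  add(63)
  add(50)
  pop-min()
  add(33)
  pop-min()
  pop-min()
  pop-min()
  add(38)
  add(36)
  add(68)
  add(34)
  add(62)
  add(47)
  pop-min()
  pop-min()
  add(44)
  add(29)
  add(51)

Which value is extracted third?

insert 53 → {53}
insert 63 → {53, 63}
insert 50 → {50, 53, 63}
pop-min → 50; now {53, 63}
insert 33 → {33, 53, 63}
pop-min → 33; now {53, 63}
pop-min → 53; now {63}
pop-min → 63; now {}
insert 38 → {38}
insert 36 → {36, 38}
insert 68 → {36, 38, 68}
insert 34 → {34, 36, 38, 68}
insert 62 → {34, 36, 38, 62, 68}
insert 47 → {34, 36, 38, 47, 62, 68}
pop-min → 34; now {36, 38, 47, 62, 68}
pop-min → 36; now {38, 47, 62, 68}
insert 44 → {38, 44, 47, 62, 68}
insert 29 → {29, 38, 44, 47, 62, 68}
insert 51 → {29, 38, 44, 47, 51, 62, 68}

53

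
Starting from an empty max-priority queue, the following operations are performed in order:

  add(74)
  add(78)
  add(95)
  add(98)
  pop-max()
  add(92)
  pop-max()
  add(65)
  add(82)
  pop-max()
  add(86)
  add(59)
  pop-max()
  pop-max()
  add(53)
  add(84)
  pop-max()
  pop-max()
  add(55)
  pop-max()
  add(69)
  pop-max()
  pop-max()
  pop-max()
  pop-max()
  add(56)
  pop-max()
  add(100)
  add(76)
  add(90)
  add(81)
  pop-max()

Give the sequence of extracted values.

insert 74 → {74}
insert 78 → {78, 74}
insert 95 → {95, 78, 74}
insert 98 → {98, 95, 78, 74}
pop-max → 98; now {95, 78, 74}
insert 92 → {95, 92, 78, 74}
pop-max → 95; now {92, 78, 74}
insert 65 → {92, 78, 74, 65}
insert 82 → {92, 82, 78, 74, 65}
pop-max → 92; now {82, 78, 74, 65}
insert 86 → {86, 82, 78, 74, 65}
insert 59 → {86, 82, 78, 74, 65, 59}
pop-max → 86; now {82, 78, 74, 65, 59}
pop-max → 82; now {78, 74, 65, 59}
insert 53 → {78, 74, 65, 59, 53}
insert 84 → {84, 78, 74, 65, 59, 53}
pop-max → 84; now {78, 74, 65, 59, 53}
pop-max → 78; now {74, 65, 59, 53}
insert 55 → {74, 65, 59, 55, 53}
pop-max → 74; now {65, 59, 55, 53}
insert 69 → {69, 65, 59, 55, 53}
pop-max → 69; now {65, 59, 55, 53}
pop-max → 65; now {59, 55, 53}
pop-max → 59; now {55, 53}
pop-max → 55; now {53}
insert 56 → {56, 53}
pop-max → 56; now {53}
insert 100 → {100, 53}
insert 76 → {100, 76, 53}
insert 90 → {100, 90, 76, 53}
insert 81 → {100, 90, 81, 76, 53}
pop-max → 100; now {90, 81, 76, 53}

[98, 95, 92, 86, 82, 84, 78, 74, 69, 65, 59, 55, 56, 100]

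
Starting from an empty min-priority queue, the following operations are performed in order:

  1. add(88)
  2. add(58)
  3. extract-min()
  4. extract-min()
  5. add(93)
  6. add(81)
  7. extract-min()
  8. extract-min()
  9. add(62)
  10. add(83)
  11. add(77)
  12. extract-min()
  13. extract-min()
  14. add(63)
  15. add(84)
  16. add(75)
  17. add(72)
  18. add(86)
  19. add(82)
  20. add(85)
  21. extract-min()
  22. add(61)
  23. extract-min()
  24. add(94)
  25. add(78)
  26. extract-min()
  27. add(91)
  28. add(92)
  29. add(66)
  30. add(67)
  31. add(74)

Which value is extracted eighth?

61

insert 88 → {88}
insert 58 → {58, 88}
extract-min → 58; now {88}
extract-min → 88; now {}
insert 93 → {93}
insert 81 → {81, 93}
extract-min → 81; now {93}
extract-min → 93; now {}
insert 62 → {62}
insert 83 → {62, 83}
insert 77 → {62, 77, 83}
extract-min → 62; now {77, 83}
extract-min → 77; now {83}
insert 63 → {63, 83}
insert 84 → {63, 83, 84}
insert 75 → {63, 75, 83, 84}
insert 72 → {63, 72, 75, 83, 84}
insert 86 → {63, 72, 75, 83, 84, 86}
insert 82 → {63, 72, 75, 82, 83, 84, 86}
insert 85 → {63, 72, 75, 82, 83, 84, 85, 86}
extract-min → 63; now {72, 75, 82, 83, 84, 85, 86}
insert 61 → {61, 72, 75, 82, 83, 84, 85, 86}
extract-min → 61; now {72, 75, 82, 83, 84, 85, 86}
insert 94 → {72, 75, 82, 83, 84, 85, 86, 94}
insert 78 → {72, 75, 78, 82, 83, 84, 85, 86, 94}
extract-min → 72; now {75, 78, 82, 83, 84, 85, 86, 94}
insert 91 → {75, 78, 82, 83, 84, 85, 86, 91, 94}
insert 92 → {75, 78, 82, 83, 84, 85, 86, 91, 92, 94}
insert 66 → {66, 75, 78, 82, 83, 84, 85, 86, 91, 92, 94}
insert 67 → {66, 67, 75, 78, 82, 83, 84, 85, 86, 91, 92, 94}
insert 74 → {66, 67, 74, 75, 78, 82, 83, 84, 85, 86, 91, 92, 94}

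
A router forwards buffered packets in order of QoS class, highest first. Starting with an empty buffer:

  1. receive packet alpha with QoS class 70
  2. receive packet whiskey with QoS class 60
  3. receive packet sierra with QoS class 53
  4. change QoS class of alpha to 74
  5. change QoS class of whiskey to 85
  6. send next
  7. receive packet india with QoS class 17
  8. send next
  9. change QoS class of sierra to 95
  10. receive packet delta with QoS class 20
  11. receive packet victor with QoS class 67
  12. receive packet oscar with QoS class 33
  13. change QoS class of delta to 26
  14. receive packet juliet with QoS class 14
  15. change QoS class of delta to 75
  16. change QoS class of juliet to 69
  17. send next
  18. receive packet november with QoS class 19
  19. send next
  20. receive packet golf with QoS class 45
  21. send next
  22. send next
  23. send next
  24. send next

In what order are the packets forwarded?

[whiskey, alpha, sierra, delta, juliet, victor, golf, oscar]

add alpha (QoS class 70) → {alpha:70}
add whiskey (QoS class 60) → {alpha:70, whiskey:60}
add sierra (QoS class 53) → {alpha:70, whiskey:60, sierra:53}
update alpha to QoS class 74 → {alpha:74, whiskey:60, sierra:53}
update whiskey to QoS class 85 → {whiskey:85, alpha:74, sierra:53}
send next → whiskey; now {alpha:74, sierra:53}
add india (QoS class 17) → {alpha:74, sierra:53, india:17}
send next → alpha; now {sierra:53, india:17}
update sierra to QoS class 95 → {sierra:95, india:17}
add delta (QoS class 20) → {sierra:95, delta:20, india:17}
add victor (QoS class 67) → {sierra:95, victor:67, delta:20, india:17}
add oscar (QoS class 33) → {sierra:95, victor:67, oscar:33, delta:20, india:17}
update delta to QoS class 26 → {sierra:95, victor:67, oscar:33, delta:26, india:17}
add juliet (QoS class 14) → {sierra:95, victor:67, oscar:33, delta:26, india:17, juliet:14}
update delta to QoS class 75 → {sierra:95, delta:75, victor:67, oscar:33, india:17, juliet:14}
update juliet to QoS class 69 → {sierra:95, delta:75, juliet:69, victor:67, oscar:33, india:17}
send next → sierra; now {delta:75, juliet:69, victor:67, oscar:33, india:17}
add november (QoS class 19) → {delta:75, juliet:69, victor:67, oscar:33, november:19, india:17}
send next → delta; now {juliet:69, victor:67, oscar:33, november:19, india:17}
add golf (QoS class 45) → {juliet:69, victor:67, golf:45, oscar:33, november:19, india:17}
send next → juliet; now {victor:67, golf:45, oscar:33, november:19, india:17}
send next → victor; now {golf:45, oscar:33, november:19, india:17}
send next → golf; now {oscar:33, november:19, india:17}
send next → oscar; now {november:19, india:17}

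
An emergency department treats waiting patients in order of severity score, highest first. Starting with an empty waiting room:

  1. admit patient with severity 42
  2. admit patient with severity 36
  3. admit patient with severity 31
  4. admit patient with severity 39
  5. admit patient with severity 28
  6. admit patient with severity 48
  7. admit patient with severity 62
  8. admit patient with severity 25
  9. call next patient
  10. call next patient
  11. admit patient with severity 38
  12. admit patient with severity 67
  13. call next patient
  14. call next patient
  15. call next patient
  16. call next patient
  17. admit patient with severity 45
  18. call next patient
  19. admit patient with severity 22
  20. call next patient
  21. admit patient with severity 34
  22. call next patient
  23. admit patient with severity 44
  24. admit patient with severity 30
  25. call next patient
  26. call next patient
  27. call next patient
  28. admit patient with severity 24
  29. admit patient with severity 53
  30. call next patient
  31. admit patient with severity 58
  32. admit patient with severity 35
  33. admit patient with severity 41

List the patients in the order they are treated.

insert 42 → {42}
insert 36 → {42, 36}
insert 31 → {42, 36, 31}
insert 39 → {42, 39, 36, 31}
insert 28 → {42, 39, 36, 31, 28}
insert 48 → {48, 42, 39, 36, 31, 28}
insert 62 → {62, 48, 42, 39, 36, 31, 28}
insert 25 → {62, 48, 42, 39, 36, 31, 28, 25}
call next patient → 62; now {48, 42, 39, 36, 31, 28, 25}
call next patient → 48; now {42, 39, 36, 31, 28, 25}
insert 38 → {42, 39, 38, 36, 31, 28, 25}
insert 67 → {67, 42, 39, 38, 36, 31, 28, 25}
call next patient → 67; now {42, 39, 38, 36, 31, 28, 25}
call next patient → 42; now {39, 38, 36, 31, 28, 25}
call next patient → 39; now {38, 36, 31, 28, 25}
call next patient → 38; now {36, 31, 28, 25}
insert 45 → {45, 36, 31, 28, 25}
call next patient → 45; now {36, 31, 28, 25}
insert 22 → {36, 31, 28, 25, 22}
call next patient → 36; now {31, 28, 25, 22}
insert 34 → {34, 31, 28, 25, 22}
call next patient → 34; now {31, 28, 25, 22}
insert 44 → {44, 31, 28, 25, 22}
insert 30 → {44, 31, 30, 28, 25, 22}
call next patient → 44; now {31, 30, 28, 25, 22}
call next patient → 31; now {30, 28, 25, 22}
call next patient → 30; now {28, 25, 22}
insert 24 → {28, 25, 24, 22}
insert 53 → {53, 28, 25, 24, 22}
call next patient → 53; now {28, 25, 24, 22}
insert 58 → {58, 28, 25, 24, 22}
insert 35 → {58, 35, 28, 25, 24, 22}
insert 41 → {58, 41, 35, 28, 25, 24, 22}

62, 48, 67, 42, 39, 38, 45, 36, 34, 44, 31, 30, 53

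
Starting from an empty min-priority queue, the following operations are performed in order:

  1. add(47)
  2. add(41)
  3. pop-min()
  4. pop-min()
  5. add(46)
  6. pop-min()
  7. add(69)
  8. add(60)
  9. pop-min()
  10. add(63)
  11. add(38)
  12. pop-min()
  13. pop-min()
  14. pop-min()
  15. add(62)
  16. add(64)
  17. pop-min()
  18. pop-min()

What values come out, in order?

insert 47 → {47}
insert 41 → {41, 47}
pop-min → 41; now {47}
pop-min → 47; now {}
insert 46 → {46}
pop-min → 46; now {}
insert 69 → {69}
insert 60 → {60, 69}
pop-min → 60; now {69}
insert 63 → {63, 69}
insert 38 → {38, 63, 69}
pop-min → 38; now {63, 69}
pop-min → 63; now {69}
pop-min → 69; now {}
insert 62 → {62}
insert 64 → {62, 64}
pop-min → 62; now {64}
pop-min → 64; now {}

[41, 47, 46, 60, 38, 63, 69, 62, 64]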